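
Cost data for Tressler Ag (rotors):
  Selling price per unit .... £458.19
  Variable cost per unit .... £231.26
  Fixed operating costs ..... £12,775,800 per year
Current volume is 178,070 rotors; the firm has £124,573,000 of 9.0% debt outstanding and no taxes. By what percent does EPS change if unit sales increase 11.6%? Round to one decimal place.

Contribution at this volume is 178,070 × £226.93 = £40,409,425.10.
Operating income = contribution − fixed costs = £40,409,425.10 − £12,775,800 = £27,633,625.10.
Interest = £11,211,570.00, so EBIT − I = £16,422,055.10.
DCL = total CM / (EBIT − I) = £40,409,425.10 / £16,422,055.10 = 2.4607.
EPS therefore changes by 2.4607 × (+11.6%) = +28.5%.

+28.5%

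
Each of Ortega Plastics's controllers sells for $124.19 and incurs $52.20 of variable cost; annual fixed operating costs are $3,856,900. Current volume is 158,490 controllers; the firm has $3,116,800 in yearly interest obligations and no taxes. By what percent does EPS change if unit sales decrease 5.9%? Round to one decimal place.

-15.2%

Total contribution margin = 158,490 × $71.99 = $11,409,695.10.
EBIT = $11,409,695.10 − $3,856,900 = $7,552,795.10.
Interest = $3,116,800.00, so EBIT − I = $4,435,995.10.
Degree of combined leverage = contribution ÷ (EBIT − I) = $11,409,695.10 ÷ $4,435,995.10 = 2.5721.
%ΔEPS = DCL × %ΔSales = 2.5721 × -5.9% = -15.2%.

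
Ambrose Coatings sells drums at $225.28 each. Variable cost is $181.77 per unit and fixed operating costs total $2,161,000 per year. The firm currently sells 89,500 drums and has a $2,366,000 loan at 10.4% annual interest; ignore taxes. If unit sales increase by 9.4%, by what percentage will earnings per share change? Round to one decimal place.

Total contribution margin = 89,500 × $43.51 = $3,894,145.00.
Operating income = contribution − fixed costs = $3,894,145.00 − $2,161,000 = $1,733,145.00.
Interest = $246,064.00, so EBIT − I = $1,487,081.00.
Degree of combined leverage = contribution ÷ (EBIT − I) = $3,894,145.00 ÷ $1,487,081.00 = 2.6187.
EPS therefore changes by 2.6187 × (+9.4%) = +24.6%.

+24.6%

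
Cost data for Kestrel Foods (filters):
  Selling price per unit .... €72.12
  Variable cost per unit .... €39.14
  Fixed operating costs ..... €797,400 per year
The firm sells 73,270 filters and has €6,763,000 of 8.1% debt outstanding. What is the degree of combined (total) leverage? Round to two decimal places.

Total contribution margin = 73,270 × €32.98 = €2,416,444.60.
Subtracting fixed costs: EBIT = €2,416,444.60 − €797,400 = €1,619,044.60. Interest = €547,803.00.
DOL = €2,416,444.60 ÷ €1,619,044.60 = 1.4925; DFL = €1,619,044.60 ÷ €1,071,241.60 = 1.5114.
DCL = DOL × DFL = 1.4925 × 1.5114 = 2.2558.

2.26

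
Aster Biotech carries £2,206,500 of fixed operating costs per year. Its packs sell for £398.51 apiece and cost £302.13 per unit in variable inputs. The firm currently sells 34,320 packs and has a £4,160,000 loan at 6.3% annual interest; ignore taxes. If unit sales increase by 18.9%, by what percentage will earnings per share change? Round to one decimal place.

At 34,320 units, contribution = 34,320 × £96.38 = £3,307,761.60.
Operating income = contribution − fixed costs = £3,307,761.60 − £2,206,500 = £1,101,261.60.
After interest of £262,080.00, pre-tax earnings = £839,181.60.
DCL = total CM / (EBIT − I) = £3,307,761.60 / £839,181.60 = 3.9417.
EPS therefore changes by 3.9417 × (+18.9%) = +74.5%.

+74.5%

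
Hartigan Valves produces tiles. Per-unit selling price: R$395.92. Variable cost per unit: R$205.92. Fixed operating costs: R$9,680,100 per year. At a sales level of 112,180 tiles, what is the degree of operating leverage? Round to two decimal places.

Contribution at this volume is 112,180 × R$190.00 = R$21,314,200.00.
Subtracting fixed costs: EBIT = R$21,314,200.00 − R$9,680,100 = R$11,634,100.00.
DOL = contribution ÷ EBIT = R$21,314,200.00 ÷ R$11,634,100.00 = 1.8320.

1.83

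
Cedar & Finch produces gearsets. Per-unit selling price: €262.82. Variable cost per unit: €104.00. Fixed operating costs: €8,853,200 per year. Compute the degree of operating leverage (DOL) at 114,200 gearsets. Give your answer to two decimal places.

1.95

Total contribution margin = 114,200 × €158.82 = €18,137,244.00.
Subtracting fixed costs: EBIT = €18,137,244.00 − €8,853,200 = €9,284,044.00.
So DOL = total CM / EBIT = €18,137,244.00 / €9,284,044.00 = 1.9536.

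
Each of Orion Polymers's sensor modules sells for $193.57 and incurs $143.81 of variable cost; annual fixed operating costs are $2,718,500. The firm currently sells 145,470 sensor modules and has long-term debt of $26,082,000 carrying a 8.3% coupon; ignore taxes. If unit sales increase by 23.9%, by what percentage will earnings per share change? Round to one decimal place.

+73.5%

Contribution at this volume is 145,470 × $49.76 = $7,238,587.20.
EBIT = $7,238,587.20 − $2,718,500 = $4,520,087.20.
Interest = $2,164,806.00, so EBIT − I = $2,355,281.20.
DCL = total CM / (EBIT − I) = $7,238,587.20 / $2,355,281.20 = 3.0733.
%ΔEPS = DCL × %ΔSales = 3.0733 × +23.9% = +73.5%.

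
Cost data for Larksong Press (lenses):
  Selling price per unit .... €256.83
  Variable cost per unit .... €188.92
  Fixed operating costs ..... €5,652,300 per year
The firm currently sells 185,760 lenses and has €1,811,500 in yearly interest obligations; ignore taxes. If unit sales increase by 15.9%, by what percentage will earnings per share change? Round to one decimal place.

+38.9%

At 185,760 units, contribution = 185,760 × €67.91 = €12,614,961.60.
Subtracting fixed costs: EBIT = €12,614,961.60 − €5,652,300 = €6,962,661.60.
Interest = €1,811,500.00, so EBIT − I = €5,151,161.60.
DCL = total CM / (EBIT − I) = €12,614,961.60 / €5,151,161.60 = 2.4490.
%ΔEPS = DCL × %ΔSales = 2.4490 × +15.9% = +38.9%.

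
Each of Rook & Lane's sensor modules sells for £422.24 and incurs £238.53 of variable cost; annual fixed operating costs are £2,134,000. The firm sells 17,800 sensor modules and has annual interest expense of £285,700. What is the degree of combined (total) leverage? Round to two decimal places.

At 17,800 units, contribution = 17,800 × £183.71 = £3,270,038.00.
EBIT = £3,270,038.00 − £2,134,000 = £1,136,038.00. Interest = £285,700.00.
DOL = £3,270,038.00 ÷ £1,136,038.00 = 2.8785; DFL = £1,136,038.00 ÷ £850,338.00 = 1.3360.
DCL = DOL × DFL = 2.8785 × 1.3360 = 3.8457.

3.85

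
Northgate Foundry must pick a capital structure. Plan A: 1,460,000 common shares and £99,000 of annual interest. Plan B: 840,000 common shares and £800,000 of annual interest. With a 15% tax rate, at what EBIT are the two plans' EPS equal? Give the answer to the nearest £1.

£1,749,742

At indifference, (EBIT − 99,000)(1 − t)/1,460,000 = (EBIT − 800,000)(1 − t)/840,000.
Cancelling (1 − t) and cross-multiplying: 840,000·(EBIT − 99,000) = 1,460,000·(EBIT − 800,000).
EBIT × (1,460,000 − 840,000) = 800,000 × 1,460,000 − 99,000 × 840,000 = 1,084,840,000,000, so EBIT = 1,084,840,000,000 ÷ 620,000 = 1,749,741.94.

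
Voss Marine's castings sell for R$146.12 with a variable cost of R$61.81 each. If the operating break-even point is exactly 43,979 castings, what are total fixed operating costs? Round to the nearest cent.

Contribution margin per unit = R$146.12 − R$61.81 = R$84.31.
Fixed costs = break-even units × CM = 43,979 × R$84.31 = R$3,707,869.49.

R$3,707,869.49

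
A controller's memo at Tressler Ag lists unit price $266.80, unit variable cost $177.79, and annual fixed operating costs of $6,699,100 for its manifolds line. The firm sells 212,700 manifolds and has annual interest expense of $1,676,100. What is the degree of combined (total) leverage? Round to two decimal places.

1.79

Contribution at this volume is 212,700 × $89.01 = $18,932,427.00.
Operating income = contribution − fixed costs = $18,932,427.00 − $6,699,100 = $12,233,327.00. Interest = $1,676,100.00.
DOL = $18,932,427.00 ÷ $12,233,327.00 = 1.5476; DFL = $12,233,327.00 ÷ $10,557,227.00 = 1.1588.
Combined leverage = 1.5476 × 1.1588 = 1.7934.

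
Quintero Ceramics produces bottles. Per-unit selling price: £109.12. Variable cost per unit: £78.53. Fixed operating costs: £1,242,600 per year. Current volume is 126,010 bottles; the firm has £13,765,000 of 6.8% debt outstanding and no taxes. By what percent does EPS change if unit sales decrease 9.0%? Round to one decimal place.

-20.7%

Contribution at this volume is 126,010 × £30.59 = £3,854,645.90.
Operating income = contribution − fixed costs = £3,854,645.90 − £1,242,600 = £2,612,045.90.
Interest = £936,020.00, so EBIT − I = £1,676,025.90.
Degree of combined leverage = contribution ÷ (EBIT − I) = £3,854,645.90 ÷ £1,676,025.90 = 2.2999.
EPS therefore changes by 2.2999 × (-9.0%) = -20.7%.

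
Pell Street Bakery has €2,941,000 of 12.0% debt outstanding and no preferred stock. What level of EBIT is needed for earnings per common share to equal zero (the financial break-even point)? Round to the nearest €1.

€352,920

Annual interest = 12.0% × €2,941,000 = €352,920.00.
With no preferred dividends, EPS = 0 when EBIT exactly covers interest, so the financial break-even EBIT is €352,920.00.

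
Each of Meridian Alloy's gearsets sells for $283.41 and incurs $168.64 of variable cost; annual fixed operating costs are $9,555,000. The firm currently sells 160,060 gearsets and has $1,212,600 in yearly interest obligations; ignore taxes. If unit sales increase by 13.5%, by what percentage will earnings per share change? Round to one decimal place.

Total contribution margin = 160,060 × $114.77 = $18,370,086.20.
Operating income = contribution − fixed costs = $18,370,086.20 − $9,555,000 = $8,815,086.20.
After interest of $1,212,600.00, pre-tax earnings = $7,602,486.20.
Degree of combined leverage = contribution ÷ (EBIT − I) = $18,370,086.20 ÷ $7,602,486.20 = 2.4163.
%ΔEPS = DCL × %ΔSales = 2.4163 × +13.5% = +32.6%.

+32.6%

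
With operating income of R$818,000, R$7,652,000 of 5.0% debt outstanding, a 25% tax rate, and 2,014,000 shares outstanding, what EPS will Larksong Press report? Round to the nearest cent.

R$0.16

Pre-tax income = R$818,000 − R$382,600.00 = R$435,400.00.
After tax at 25%: net income = R$435,400.00 × 0.75 = R$326,550.00.
Per share: R$326,550.00 / 2,014,000 shares = R$0.16.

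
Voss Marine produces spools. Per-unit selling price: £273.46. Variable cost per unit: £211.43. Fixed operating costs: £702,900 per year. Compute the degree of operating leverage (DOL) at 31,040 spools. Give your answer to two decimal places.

Contribution at this volume is 31,040 × £62.03 = £1,925,411.20.
Operating income = contribution − fixed costs = £1,925,411.20 − £702,900 = £1,222,511.20.
So DOL = total CM / EBIT = £1,925,411.20 / £1,222,511.20 = 1.5750.

1.57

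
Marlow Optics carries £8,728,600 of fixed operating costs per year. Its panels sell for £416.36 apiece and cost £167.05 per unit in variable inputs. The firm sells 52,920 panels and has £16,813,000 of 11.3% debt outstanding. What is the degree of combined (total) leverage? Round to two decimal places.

At 52,920 units, contribution = 52,920 × £249.31 = £13,193,485.20.
Subtracting fixed costs: EBIT = £13,193,485.20 − £8,728,600 = £4,464,885.20. Interest = £1,899,869.00, so EBIT − I = £2,565,016.20.
DCL = contribution ÷ (EBIT − I) = £13,193,485.20 ÷ £2,565,016.20 = 5.1436.

5.14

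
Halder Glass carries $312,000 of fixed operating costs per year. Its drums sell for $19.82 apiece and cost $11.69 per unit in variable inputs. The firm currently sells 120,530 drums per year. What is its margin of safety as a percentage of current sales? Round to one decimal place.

Contribution margin per unit = $19.82 − $11.69 = $8.13. Break-even units = $312,000 ÷ $8.13 = 38,376.38; break-even revenue = 38,376.38 × $19.82 = $760,619.93.
Actual sales revenue = 120,530 × $19.82 = $2,388,904.60.
Margin of safety = ($2,388,904.60 − $760,619.93) ÷ $2,388,904.60 = 68.2%.

68.2%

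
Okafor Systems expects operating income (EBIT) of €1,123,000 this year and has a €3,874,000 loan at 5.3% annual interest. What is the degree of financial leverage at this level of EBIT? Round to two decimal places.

1.22

Annual interest charges come to €205,322.00.
DFL = EBIT ÷ (EBIT − I) = €1,123,000 ÷ (€1,123,000 − €205,322.00) = €1,123,000 ÷ €917,678.00 = 1.2237.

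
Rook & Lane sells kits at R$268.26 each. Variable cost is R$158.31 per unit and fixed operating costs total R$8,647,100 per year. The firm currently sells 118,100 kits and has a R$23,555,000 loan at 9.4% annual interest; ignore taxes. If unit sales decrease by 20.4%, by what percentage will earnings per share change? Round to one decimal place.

Total contribution margin = 118,100 × R$109.95 = R$12,985,095.00.
Operating income = contribution − fixed costs = R$12,985,095.00 − R$8,647,100 = R$4,337,995.00.
After interest of R$2,214,170.00, pre-tax earnings = R$2,123,825.00.
DCL = total CM / (EBIT − I) = R$12,985,095.00 / R$2,123,825.00 = 6.1140.
EPS therefore changes by 6.1140 × (-20.4%) = -124.7%.

-124.7%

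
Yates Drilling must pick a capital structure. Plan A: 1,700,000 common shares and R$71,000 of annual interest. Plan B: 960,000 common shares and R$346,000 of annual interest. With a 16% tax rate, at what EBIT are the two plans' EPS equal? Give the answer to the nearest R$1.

Set EPS_A = EPS_B: (EBIT − R$71,000)(1 − 0.16) ÷ 1,700,000 = (EBIT − R$346,000)(1 − 0.16) ÷ 960,000.
Cancelling (1 − t) and cross-multiplying: 960,000·(EBIT − 71,000) = 1,700,000·(EBIT − 346,000).
EBIT × (1,700,000 − 960,000) = 346,000 × 1,700,000 − 71,000 × 960,000 = 520,040,000,000, so EBIT = 520,040,000,000 ÷ 740,000 = 702,756.76.

R$702,757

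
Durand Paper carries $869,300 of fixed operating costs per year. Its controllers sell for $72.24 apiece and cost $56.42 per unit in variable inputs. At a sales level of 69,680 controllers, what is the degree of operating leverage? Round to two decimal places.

Contribution at this volume is 69,680 × $15.82 = $1,102,337.60.
EBIT = $1,102,337.60 − $869,300 = $233,037.60.
So DOL = total CM / EBIT = $1,102,337.60 / $233,037.60 = 4.7303.

4.73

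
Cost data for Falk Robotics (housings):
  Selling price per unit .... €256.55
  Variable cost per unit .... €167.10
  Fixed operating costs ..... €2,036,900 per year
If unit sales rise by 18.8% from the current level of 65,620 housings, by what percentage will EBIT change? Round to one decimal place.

+28.8%

Total contribution margin = 65,620 × €89.45 = €5,869,709.00.
EBIT = €5,869,709.00 − €2,036,900 = €3,832,809.00.
Degree of operating leverage = €5,869,709.00 / €3,832,809.00 = 1.5314.
Operating income changes by 1.5314 × +18.8% = +28.8%.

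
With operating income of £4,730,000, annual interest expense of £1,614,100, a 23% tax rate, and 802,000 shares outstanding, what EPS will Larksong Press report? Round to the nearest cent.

Interest = £1,614,100.00, so EBT = £4,730,000 − £1,614,100.00 = £3,115,900.00.
Net income = £3,115,900.00 × (1 − 0.23) = £2,399,243.00.
EPS = £2,399,243.00 ÷ 802,000 = £2.99.

£2.99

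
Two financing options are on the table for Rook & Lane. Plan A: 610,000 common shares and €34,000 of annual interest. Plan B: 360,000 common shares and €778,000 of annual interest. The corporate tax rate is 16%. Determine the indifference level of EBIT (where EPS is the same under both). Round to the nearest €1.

At indifference, (EBIT − 34,000)(1 − t)/610,000 = (EBIT − 778,000)(1 − t)/360,000.
Cancelling (1 − t) and cross-multiplying: 360,000·(EBIT − 34,000) = 610,000·(EBIT − 778,000).
Solving, EBIT = (778,000·610,000 − 34,000·360,000) / (610,000 − 360,000) = 462,340,000,000 / 250,000 = 1,849,360.00.

€1,849,360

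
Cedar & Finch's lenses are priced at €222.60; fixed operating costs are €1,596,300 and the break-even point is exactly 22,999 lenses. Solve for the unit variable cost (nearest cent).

€153.19

At break-even, FC = Q × (P − VC), so P − VC = €1,596,300 ÷ 22,999 = €69.4074.
Hence VC = price − CM = €222.60 − €69.4074 = €153.19.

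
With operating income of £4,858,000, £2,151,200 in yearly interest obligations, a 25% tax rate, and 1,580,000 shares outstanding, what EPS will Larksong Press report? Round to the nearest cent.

£1.28

Interest = £2,151,200.00, so EBT = £4,858,000 − £2,151,200.00 = £2,706,800.00.
After tax at 25%: net income = £2,706,800.00 × 0.75 = £2,030,100.00.
EPS = £2,030,100.00 ÷ 1,580,000 = £1.28.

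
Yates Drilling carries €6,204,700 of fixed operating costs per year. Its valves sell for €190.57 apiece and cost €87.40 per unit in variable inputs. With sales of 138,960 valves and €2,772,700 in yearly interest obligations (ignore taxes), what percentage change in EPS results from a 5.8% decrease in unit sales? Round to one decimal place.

At 138,960 units, contribution = 138,960 × €103.17 = €14,336,503.20.
Subtracting fixed costs: EBIT = €14,336,503.20 − €6,204,700 = €8,131,803.20.
Interest = €2,772,700.00, so EBIT − I = €5,359,103.20.
Degree of combined leverage = contribution ÷ (EBIT − I) = €14,336,503.20 ÷ €5,359,103.20 = 2.6752.
EPS therefore changes by 2.6752 × (-5.8%) = -15.5%.

-15.5%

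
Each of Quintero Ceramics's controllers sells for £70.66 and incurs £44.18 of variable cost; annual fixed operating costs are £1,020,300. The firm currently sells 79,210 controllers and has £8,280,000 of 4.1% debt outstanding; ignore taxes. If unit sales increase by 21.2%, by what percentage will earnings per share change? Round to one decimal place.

+60.3%

Total contribution margin = 79,210 × £26.48 = £2,097,480.80.
EBIT = £2,097,480.80 − £1,020,300 = £1,077,180.80.
After interest of £339,480.00, pre-tax earnings = £737,700.80.
Degree of combined leverage = contribution ÷ (EBIT − I) = £2,097,480.80 ÷ £737,700.80 = 2.8433.
EPS therefore changes by 2.8433 × (+21.2%) = +60.3%.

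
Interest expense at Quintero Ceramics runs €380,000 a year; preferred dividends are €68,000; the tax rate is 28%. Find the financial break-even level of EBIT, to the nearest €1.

Grossing the preferred dividend up to pre-tax terms: €68,000 / (1 − 0.28) = €94,444.44.
EPS = 0 when EBIT covers interest plus the pre-tax preferred burden: €380,000 + €94,444.44 = €474,444.44.

€474,444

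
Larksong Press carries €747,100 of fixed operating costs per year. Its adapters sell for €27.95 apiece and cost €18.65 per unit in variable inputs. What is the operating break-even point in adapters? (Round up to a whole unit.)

80,334 adapters

Contribution margin per unit = €27.95 − €18.65 = €9.30.
Units to break even: €747,100 ÷ €9.30 = 80,333.33, rounded up to 80,334.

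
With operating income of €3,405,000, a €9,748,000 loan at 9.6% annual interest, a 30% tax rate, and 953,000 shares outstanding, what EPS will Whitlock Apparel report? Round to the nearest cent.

Interest = €935,808.00, so EBT = €3,405,000 − €935,808.00 = €2,469,192.00.
After tax at 30%: net income = €2,469,192.00 × 0.70 = €1,728,434.40.
Per share: €1,728,434.40 / 953,000 shares = €1.81.

€1.81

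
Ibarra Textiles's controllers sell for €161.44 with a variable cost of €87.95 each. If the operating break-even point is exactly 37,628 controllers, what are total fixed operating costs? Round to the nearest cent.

Each unit contributes €161.44 − €87.95 = €73.49.
Since BE = FC / CM, FC = 37,628 × €73.49 = €2,765,281.72.

€2,765,281.72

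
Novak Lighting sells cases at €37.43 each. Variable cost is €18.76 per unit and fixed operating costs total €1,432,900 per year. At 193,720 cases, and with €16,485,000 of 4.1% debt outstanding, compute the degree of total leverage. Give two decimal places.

2.40

Total contribution margin = 193,720 × €18.67 = €3,616,752.40.
Subtracting fixed costs: EBIT = €3,616,752.40 − €1,432,900 = €2,183,852.40. Interest = €675,885.00.
DOL = €3,616,752.40 ÷ €2,183,852.40 = 1.6561; DFL = €2,183,852.40 ÷ €1,507,967.40 = 1.4482.
Combined leverage = 1.6561 × 1.4482 = 2.3984.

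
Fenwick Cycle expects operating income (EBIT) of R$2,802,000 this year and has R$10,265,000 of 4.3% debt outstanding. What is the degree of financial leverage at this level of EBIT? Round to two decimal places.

Interest = R$441,395.00.
DFL = EBIT ÷ (EBIT − I) = R$2,802,000 ÷ (R$2,802,000 − R$441,395.00) = R$2,802,000 ÷ R$2,360,605.00 = 1.1870.

1.19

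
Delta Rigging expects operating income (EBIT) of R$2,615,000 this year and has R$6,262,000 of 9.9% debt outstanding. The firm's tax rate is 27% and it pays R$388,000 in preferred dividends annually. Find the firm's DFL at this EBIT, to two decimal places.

Interest = R$619,938.00.
Pre-tax preferred-dividend burden = R$388,000 ÷ (1 − 0.27) = R$531,506.85.
DFL = EBIT ÷ [EBIT − I − D_p/(1−t)] = R$2,615,000 ÷ [R$2,615,000 − R$619,938.00 − R$531,506.85] = R$2,615,000 ÷ R$1,463,555.15 = 1.7867.

1.79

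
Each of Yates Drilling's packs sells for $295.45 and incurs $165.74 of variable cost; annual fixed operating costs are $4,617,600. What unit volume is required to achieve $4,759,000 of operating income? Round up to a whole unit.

Each unit contributes $295.45 − $165.74 = $129.71.
Units = (FC + target) / CM = ($4,617,600 + $4,759,000) / $129.71 = 72,288.95, so 72,289 packs.

72,289 packs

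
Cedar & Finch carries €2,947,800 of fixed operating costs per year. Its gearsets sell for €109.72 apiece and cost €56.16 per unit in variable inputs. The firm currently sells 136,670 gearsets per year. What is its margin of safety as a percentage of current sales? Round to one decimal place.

Contribution margin per unit = €109.72 − €56.16 = €53.56. Break-even units = €2,947,800 ÷ €53.56 = 55,037.34; break-even revenue = 55,037.34 × €109.72 = €6,038,697.09.
Actual sales revenue = 136,670 × €109.72 = €14,995,432.40.
Margin of safety = (€14,995,432.40 − €6,038,697.09) ÷ €14,995,432.40 = 59.7%.

59.7%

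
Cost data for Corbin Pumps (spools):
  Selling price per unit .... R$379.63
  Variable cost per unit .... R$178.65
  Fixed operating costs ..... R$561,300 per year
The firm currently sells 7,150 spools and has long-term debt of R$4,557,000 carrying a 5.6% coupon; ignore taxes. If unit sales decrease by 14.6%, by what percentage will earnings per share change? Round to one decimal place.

Total contribution margin = 7,150 × R$200.98 = R$1,437,007.00.
Operating income = contribution − fixed costs = R$1,437,007.00 − R$561,300 = R$875,707.00.
After interest of R$255,192.00, pre-tax earnings = R$620,515.00.
Degree of combined leverage = contribution ÷ (EBIT − I) = R$1,437,007.00 ÷ R$620,515.00 = 2.3158.
EPS therefore changes by 2.3158 × (-14.6%) = -33.8%.

-33.8%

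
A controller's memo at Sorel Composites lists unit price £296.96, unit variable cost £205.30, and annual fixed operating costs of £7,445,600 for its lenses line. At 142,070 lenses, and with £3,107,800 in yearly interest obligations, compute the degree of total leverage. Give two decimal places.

Total contribution margin = 142,070 × £91.66 = £13,022,136.20.
Subtracting fixed costs: EBIT = £13,022,136.20 − £7,445,600 = £5,576,536.20. Interest = £3,107,800.00, so EBIT − I = £2,468,736.20.
DCL = contribution ÷ (EBIT − I) = £13,022,136.20 ÷ £2,468,736.20 = 5.2748.

5.27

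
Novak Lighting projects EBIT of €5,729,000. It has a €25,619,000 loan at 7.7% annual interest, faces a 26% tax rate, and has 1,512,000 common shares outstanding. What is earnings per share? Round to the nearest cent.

Pre-tax income = €5,729,000 − €1,972,663.00 = €3,756,337.00.
After tax at 26%: net income = €3,756,337.00 × 0.74 = €2,779,689.38.
EPS = €2,779,689.38 ÷ 1,512,000 = €1.84.

€1.84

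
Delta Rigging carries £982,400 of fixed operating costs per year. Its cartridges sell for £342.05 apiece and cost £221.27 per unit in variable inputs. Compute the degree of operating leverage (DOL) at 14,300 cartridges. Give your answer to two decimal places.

At 14,300 units, contribution = 14,300 × £120.78 = £1,727,154.00.
EBIT = £1,727,154.00 − £982,400 = £744,754.00.
So DOL = total CM / EBIT = £1,727,154.00 / £744,754.00 = 2.3191.

2.32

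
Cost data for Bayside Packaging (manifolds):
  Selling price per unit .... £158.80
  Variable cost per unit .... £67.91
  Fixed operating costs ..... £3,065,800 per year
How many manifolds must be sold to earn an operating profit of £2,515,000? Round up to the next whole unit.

61,402 manifolds

Each unit contributes £158.80 − £67.91 = £90.89.
Required volume = (fixed costs + target profit) ÷ CM = (£3,065,800 + £2,515,000) ÷ £90.89 = 61,401.69, so 61,402 manifolds.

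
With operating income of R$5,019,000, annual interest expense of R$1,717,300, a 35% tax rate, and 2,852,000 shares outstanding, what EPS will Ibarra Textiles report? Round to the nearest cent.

R$0.75

Pre-tax income = R$5,019,000 − R$1,717,300.00 = R$3,301,700.00.
After tax at 35%: net income = R$3,301,700.00 × 0.65 = R$2,146,105.00.
Per share: R$2,146,105.00 / 2,852,000 shares = R$0.75.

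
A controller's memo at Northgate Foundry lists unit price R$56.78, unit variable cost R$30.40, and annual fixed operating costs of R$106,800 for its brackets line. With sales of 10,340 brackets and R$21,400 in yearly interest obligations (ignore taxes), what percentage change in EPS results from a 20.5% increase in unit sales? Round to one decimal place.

+38.7%

At 10,340 units, contribution = 10,340 × R$26.38 = R$272,769.20.
EBIT = R$272,769.20 − R$106,800 = R$165,969.20.
Interest = R$21,400.00, so EBIT − I = R$144,569.20.
DCL = total CM / (EBIT − I) = R$272,769.20 / R$144,569.20 = 1.8868.
EPS therefore changes by 1.8868 × (+20.5%) = +38.7%.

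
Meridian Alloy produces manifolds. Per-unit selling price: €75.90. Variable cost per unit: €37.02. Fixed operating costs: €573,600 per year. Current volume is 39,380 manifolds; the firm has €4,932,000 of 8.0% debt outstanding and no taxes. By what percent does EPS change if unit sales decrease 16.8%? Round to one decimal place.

Total contribution margin = 39,380 × €38.88 = €1,531,094.40.
Operating income = contribution − fixed costs = €1,531,094.40 − €573,600 = €957,494.40.
After interest of €394,560.00, pre-tax earnings = €562,934.40.
Degree of combined leverage = contribution ÷ (EBIT − I) = €1,531,094.40 ÷ €562,934.40 = 2.7198.
EPS therefore changes by 2.7198 × (-16.8%) = -45.7%.

-45.7%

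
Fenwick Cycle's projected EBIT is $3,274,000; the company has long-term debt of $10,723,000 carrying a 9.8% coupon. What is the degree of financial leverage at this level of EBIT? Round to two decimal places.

Interest = $1,050,854.00.
Degree of financial leverage = EBIT / (EBIT − interest) = $3,274,000 / $2,223,146.00 = 1.4727.

1.47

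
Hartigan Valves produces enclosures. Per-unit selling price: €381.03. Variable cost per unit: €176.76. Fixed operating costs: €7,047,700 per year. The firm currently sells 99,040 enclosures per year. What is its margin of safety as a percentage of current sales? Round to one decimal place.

65.2%

Unit CM = price − variable cost = €381.03 − €176.76 = €204.27. Break-even units = €7,047,700 ÷ €204.27 = 34,501.88; break-even revenue = 34,501.88 × €381.03 = €13,146,253.15.
Actual sales revenue = 99,040 × €381.03 = €37,737,211.20.
Margin of safety = (€37,737,211.20 − €13,146,253.15) ÷ €37,737,211.20 = 65.2%.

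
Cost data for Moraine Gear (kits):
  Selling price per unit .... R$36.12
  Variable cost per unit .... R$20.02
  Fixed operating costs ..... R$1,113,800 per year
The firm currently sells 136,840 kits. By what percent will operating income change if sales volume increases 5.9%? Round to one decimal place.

Contribution at this volume is 136,840 × R$16.10 = R$2,203,124.00.
Operating income = contribution − fixed costs = R$2,203,124.00 − R$1,113,800 = R$1,089,324.00.
DOL = contribution ÷ EBIT = R$2,203,124.00 ÷ R$1,089,324.00 = 2.0225.
Operating income changes by 2.0225 × +5.9% = +11.9%.

+11.9%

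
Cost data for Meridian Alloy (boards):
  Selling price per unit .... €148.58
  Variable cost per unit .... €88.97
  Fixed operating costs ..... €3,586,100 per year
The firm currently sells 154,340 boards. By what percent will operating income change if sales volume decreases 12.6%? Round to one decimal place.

Total contribution margin = 154,340 × €59.61 = €9,200,207.40.
EBIT = €9,200,207.40 − €3,586,100 = €5,614,107.40.
DOL = contribution ÷ EBIT = €9,200,207.40 ÷ €5,614,107.40 = 1.6388.
Operating income changes by 1.6388 × -12.6% = -20.6%.

-20.6%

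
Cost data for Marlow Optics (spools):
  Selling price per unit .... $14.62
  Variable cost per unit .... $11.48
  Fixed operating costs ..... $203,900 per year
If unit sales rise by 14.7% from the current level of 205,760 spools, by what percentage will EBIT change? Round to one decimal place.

Total contribution margin = 205,760 × $3.14 = $646,086.40.
Operating income = contribution − fixed costs = $646,086.40 − $203,900 = $442,186.40.
Degree of operating leverage = $646,086.40 / $442,186.40 = 1.4611.
%ΔEBIT = DOL × %ΔSales = 1.4611 × +14.7% = +21.5%.

+21.5%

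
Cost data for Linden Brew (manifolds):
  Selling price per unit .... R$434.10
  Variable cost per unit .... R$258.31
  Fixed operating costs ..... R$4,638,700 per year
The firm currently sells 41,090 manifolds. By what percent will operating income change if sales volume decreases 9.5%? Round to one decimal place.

-26.6%

Contribution at this volume is 41,090 × R$175.79 = R$7,223,211.10.
Subtracting fixed costs: EBIT = R$7,223,211.10 − R$4,638,700 = R$2,584,511.10.
DOL = contribution ÷ EBIT = R$7,223,211.10 ÷ R$2,584,511.10 = 2.7948.
Operating income changes by 2.7948 × -9.5% = -26.6%.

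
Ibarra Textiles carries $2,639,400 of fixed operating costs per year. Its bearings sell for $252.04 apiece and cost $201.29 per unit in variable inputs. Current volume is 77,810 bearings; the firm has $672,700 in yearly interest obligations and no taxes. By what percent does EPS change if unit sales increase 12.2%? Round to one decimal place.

+75.7%

At 77,810 units, contribution = 77,810 × $50.75 = $3,948,857.50.
EBIT = $3,948,857.50 − $2,639,400 = $1,309,457.50.
After interest of $672,700.00, pre-tax earnings = $636,757.50.
Degree of combined leverage = contribution ÷ (EBIT − I) = $3,948,857.50 ÷ $636,757.50 = 6.2015.
%ΔEPS = DCL × %ΔSales = 6.2015 × +12.2% = +75.7%.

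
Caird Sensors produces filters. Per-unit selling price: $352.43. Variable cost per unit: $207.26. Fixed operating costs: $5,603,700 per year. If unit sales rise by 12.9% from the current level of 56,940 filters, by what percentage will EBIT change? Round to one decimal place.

+40.1%

Total contribution margin = 56,940 × $145.17 = $8,265,979.80.
Subtracting fixed costs: EBIT = $8,265,979.80 − $5,603,700 = $2,662,279.80.
Degree of operating leverage = $8,265,979.80 / $2,662,279.80 = 3.1049.
Operating income changes by 3.1049 × +12.9% = +40.1%.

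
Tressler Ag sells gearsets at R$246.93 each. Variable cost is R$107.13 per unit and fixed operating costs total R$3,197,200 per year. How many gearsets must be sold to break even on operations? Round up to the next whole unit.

22,870 gearsets

Each unit contributes R$246.93 − R$107.13 = R$139.80.
Break-even volume = fixed costs ÷ CM per unit = R$3,197,200 ÷ R$139.80 = 22,869.81, so 22,870 gearsets.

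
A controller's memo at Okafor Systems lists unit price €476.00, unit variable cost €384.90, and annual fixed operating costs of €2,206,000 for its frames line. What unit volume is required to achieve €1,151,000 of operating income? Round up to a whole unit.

36,850 frames

Contribution margin per unit = €476.00 − €384.90 = €91.10.
Units = (FC + target) / CM = (€2,206,000 + €1,151,000) / €91.10 = 36,849.62, so 36,850 frames.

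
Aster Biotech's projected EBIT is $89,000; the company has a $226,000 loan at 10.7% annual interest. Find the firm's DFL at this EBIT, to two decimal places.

1.37

Annual interest charges come to $24,182.00.
DFL = EBIT ÷ (EBIT − I) = $89,000 ÷ ($89,000 − $24,182.00) = $89,000 ÷ $64,818.00 = 1.3731.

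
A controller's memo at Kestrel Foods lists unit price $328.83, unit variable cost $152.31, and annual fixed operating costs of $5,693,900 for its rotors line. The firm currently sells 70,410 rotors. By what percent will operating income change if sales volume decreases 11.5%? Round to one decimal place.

-21.2%

Total contribution margin = 70,410 × $176.52 = $12,428,773.20.
EBIT = $12,428,773.20 − $5,693,900 = $6,734,873.20.
DOL = contribution ÷ EBIT = $12,428,773.20 ÷ $6,734,873.20 = 1.8454.
Operating income changes by 1.8454 × -11.5% = -21.2%.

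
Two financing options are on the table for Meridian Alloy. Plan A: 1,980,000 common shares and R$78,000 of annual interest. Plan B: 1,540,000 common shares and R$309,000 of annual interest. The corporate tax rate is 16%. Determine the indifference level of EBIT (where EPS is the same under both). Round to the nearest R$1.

At indifference, (EBIT − 78,000)(1 − t)/1,980,000 = (EBIT − 309,000)(1 − t)/1,540,000.
The (1 − t) factor cancels: (EBIT − 78,000) × 1,540,000 = (EBIT − 309,000) × 1,980,000.
Solving, EBIT = (309,000·1,980,000 − 78,000·1,540,000) / (1,980,000 − 1,540,000) = 491,700,000,000 / 440,000 = 1,117,500.00.

R$1,117,500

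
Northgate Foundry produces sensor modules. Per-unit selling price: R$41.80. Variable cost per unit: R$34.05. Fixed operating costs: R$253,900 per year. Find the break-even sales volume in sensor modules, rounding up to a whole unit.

32,762 sensor modules

Each unit contributes R$41.80 − R$34.05 = R$7.75.
Break-even Q = R$253,900 / R$7.75 = 32,761.29 → 32,762 sensor modules.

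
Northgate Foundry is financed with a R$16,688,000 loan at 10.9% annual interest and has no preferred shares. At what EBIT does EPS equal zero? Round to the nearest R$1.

R$1,818,992

Annual interest = 10.9% × R$16,688,000 = R$1,818,992.00.
With no preferred dividends, EPS = 0 when EBIT exactly covers interest, so the financial break-even EBIT is R$1,818,992.00.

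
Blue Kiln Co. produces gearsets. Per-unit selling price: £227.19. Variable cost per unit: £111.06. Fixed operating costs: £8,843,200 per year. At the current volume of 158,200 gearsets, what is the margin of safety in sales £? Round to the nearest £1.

Each unit contributes £227.19 − £111.06 = £116.13. Break-even units = £8,843,200 ÷ £116.13 = 76,149.14; break-even revenue = 76,149.14 × £227.19 = £17,300,323.84.
Current sales = 158,200 × £227.19 = £35,941,458.00.
Margin of safety = £35,941,458.00 − £17,300,323.84 = £18,641,134.

£18,641,134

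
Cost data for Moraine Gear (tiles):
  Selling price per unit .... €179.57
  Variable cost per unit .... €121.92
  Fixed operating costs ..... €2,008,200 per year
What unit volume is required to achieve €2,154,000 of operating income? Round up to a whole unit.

72,198 tiles

Each unit contributes €179.57 − €121.92 = €57.65.
Units = (FC + target) / CM = (€2,008,200 + €2,154,000) / €57.65 = 72,197.75, so 72,198 tiles.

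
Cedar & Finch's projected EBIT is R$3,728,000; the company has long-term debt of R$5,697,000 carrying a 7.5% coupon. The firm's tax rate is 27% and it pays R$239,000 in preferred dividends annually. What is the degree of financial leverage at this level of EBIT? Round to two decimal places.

Annual interest charges come to R$427,275.00.
Pre-tax preferred-dividend burden = R$239,000 ÷ (1 − 0.27) = R$327,397.26.
DFL = EBIT ÷ [EBIT − I − D_p/(1−t)] = R$3,728,000 ÷ [R$3,728,000 − R$427,275.00 − R$327,397.26] = R$3,728,000 ÷ R$2,973,327.74 = 1.2538.

1.25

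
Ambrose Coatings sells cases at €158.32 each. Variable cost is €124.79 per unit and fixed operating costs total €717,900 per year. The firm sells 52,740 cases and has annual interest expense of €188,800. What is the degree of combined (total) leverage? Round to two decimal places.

2.05

Total contribution margin = 52,740 × €33.53 = €1,768,372.20.
Operating income = contribution − fixed costs = €1,768,372.20 − €717,900 = €1,050,472.20. Interest = €188,800.00.
DOL = €1,768,372.20 ÷ €1,050,472.20 = 1.6834; DFL = €1,050,472.20 ÷ €861,672.20 = 1.2191.
DCL = DOL × DFL = 1.6834 × 1.2191 = 2.0522.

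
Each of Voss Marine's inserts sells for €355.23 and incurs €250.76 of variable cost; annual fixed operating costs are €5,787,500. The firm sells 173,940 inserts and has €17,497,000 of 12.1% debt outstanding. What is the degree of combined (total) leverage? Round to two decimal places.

1.77

At 173,940 units, contribution = 173,940 × €104.47 = €18,171,511.80.
Operating income = contribution − fixed costs = €18,171,511.80 − €5,787,500 = €12,384,011.80. Interest = €2,117,137.00, so EBIT − I = €10,266,874.80.
DCL = contribution ÷ (EBIT − I) = €18,171,511.80 ÷ €10,266,874.80 = 1.7699.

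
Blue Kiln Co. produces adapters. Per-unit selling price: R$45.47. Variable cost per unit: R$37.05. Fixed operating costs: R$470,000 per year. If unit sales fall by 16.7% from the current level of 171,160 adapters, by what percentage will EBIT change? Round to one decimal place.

-24.8%

Total contribution margin = 171,160 × R$8.42 = R$1,441,167.20.
Operating income = contribution − fixed costs = R$1,441,167.20 − R$470,000 = R$971,167.20.
Degree of operating leverage = R$1,441,167.20 / R$971,167.20 = 1.4840.
Operating income changes by 1.4840 × -16.7% = -24.8%.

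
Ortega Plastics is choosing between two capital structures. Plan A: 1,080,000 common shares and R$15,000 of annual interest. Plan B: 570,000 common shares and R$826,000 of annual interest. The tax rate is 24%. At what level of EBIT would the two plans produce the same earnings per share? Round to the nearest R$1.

R$1,732,412

At indifference, (EBIT − 15,000)(1 − t)/1,080,000 = (EBIT − 826,000)(1 − t)/570,000.
Cancelling (1 − t) and cross-multiplying: 570,000·(EBIT − 15,000) = 1,080,000·(EBIT − 826,000).
Solving, EBIT = (826,000·1,080,000 − 15,000·570,000) / (1,080,000 − 570,000) = 883,530,000,000 / 510,000 = 1,732,411.76.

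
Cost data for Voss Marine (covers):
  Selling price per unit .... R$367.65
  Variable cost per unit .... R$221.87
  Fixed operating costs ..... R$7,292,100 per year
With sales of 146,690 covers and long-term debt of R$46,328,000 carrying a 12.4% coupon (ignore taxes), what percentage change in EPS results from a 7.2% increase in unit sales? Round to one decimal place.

+18.4%

Contribution at this volume is 146,690 × R$145.78 = R$21,384,468.20.
EBIT = R$21,384,468.20 − R$7,292,100 = R$14,092,368.20.
After interest of R$5,744,672.00, pre-tax earnings = R$8,347,696.20.
Degree of combined leverage = contribution ÷ (EBIT − I) = R$21,384,468.20 ÷ R$8,347,696.20 = 2.5617.
EPS therefore changes by 2.5617 × (+7.2%) = +18.4%.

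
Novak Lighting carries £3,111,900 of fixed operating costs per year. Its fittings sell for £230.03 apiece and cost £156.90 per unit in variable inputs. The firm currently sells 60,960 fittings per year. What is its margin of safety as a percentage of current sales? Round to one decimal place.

30.2%

Contribution margin per unit = £230.03 − £156.90 = £73.13. Break-even units = £3,111,900 ÷ £73.13 = 42,552.99; break-even revenue = 42,552.99 × £230.03 = £9,788,463.79.
Actual sales revenue = 60,960 × £230.03 = £14,022,628.80.
Margin of safety = (£14,022,628.80 − £9,788,463.79) ÷ £14,022,628.80 = 30.2%.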